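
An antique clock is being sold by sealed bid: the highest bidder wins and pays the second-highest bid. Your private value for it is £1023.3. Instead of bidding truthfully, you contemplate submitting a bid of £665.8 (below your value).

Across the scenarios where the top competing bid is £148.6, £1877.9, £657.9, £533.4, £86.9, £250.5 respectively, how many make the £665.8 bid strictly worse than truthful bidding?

The deviation hurts exactly when the highest competing bid lies strictly between £665.8 and £1023.3 — underbidding then forfeits a profitable win.
£148.6: below both → same outcome either way.
£1877.9: above both → same outcome either way.
£657.9: below both → same outcome either way.
£533.4: below both → same outcome either way.
£86.9: below both → same outcome either way.
£250.5: below both → same outcome either way.
Count: 0.

0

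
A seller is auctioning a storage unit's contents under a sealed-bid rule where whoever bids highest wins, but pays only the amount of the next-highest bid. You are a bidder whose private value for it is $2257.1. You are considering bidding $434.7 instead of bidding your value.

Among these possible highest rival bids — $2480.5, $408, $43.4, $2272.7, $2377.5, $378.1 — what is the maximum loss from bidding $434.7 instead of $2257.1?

$0

$2480.5: same outcome either way → loss $0.
$408: same outcome either way → loss $0.
$43.4: same outcome either way → loss $0.
$2272.7: same outcome either way → loss $0.
$2377.5: same outcome either way → loss $0.
$378.1: same outcome either way → loss $0.
Maximum loss: $0.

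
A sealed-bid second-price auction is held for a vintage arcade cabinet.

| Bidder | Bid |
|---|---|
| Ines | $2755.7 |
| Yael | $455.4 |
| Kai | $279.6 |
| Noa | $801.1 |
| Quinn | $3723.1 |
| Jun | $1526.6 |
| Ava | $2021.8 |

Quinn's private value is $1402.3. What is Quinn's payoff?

−$1353.4

Highest bid: Quinn at $3723.1, so Quinn wins.
Second-highest bid: Ines at $2755.7 — that is the price the winner pays.
Quinn's payoff = value − price = $1402.3 − $2755.7 = −$1353.4.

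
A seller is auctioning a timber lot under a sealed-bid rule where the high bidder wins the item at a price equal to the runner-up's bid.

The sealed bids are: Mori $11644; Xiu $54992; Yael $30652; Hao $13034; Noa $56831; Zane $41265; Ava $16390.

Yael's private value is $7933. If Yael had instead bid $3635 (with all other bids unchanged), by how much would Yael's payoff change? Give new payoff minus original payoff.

The highest bid among the other bidders is $56831; Yael's bid doesn't change that.
Original bid $30652: Yael is not highest (top rival bid is $56831); payoff $0.
Alternative bid $3635: Yael is not highest (top rival bid is $56831); payoff $0.
Change in payoff = $0 − ($0) = $0.

$0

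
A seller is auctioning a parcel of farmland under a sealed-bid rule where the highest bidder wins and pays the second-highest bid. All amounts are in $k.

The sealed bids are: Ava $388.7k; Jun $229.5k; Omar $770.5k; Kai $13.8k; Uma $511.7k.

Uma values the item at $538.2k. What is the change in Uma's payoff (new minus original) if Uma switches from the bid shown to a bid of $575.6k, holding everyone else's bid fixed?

$0k

The highest bid among the other bidders is $770.5k; Uma's bid doesn't change that.
Original bid $511.7k: Uma is not highest (top rival bid is $770.5k); payoff $0k.
Alternative bid $575.6k: Uma is not highest (top rival bid is $770.5k); payoff $0k.
Change in payoff = $0k − ($0k) = $0k.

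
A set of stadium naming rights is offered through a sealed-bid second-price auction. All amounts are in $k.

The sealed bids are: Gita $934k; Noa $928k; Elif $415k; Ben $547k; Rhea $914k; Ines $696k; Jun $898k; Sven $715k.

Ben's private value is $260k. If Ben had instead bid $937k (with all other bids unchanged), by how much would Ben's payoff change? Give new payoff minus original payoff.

−$674k

The highest bid among the other bidders is $934k; Ben's bid doesn't change that.
Original bid $547k: Ben is not highest (top rival bid is $934k); payoff $0k.
Alternative bid $937k: Ben is highest, pays the top rival bid $934k; payoff $260k − $934k = −$674k.
Change in payoff = −$674k − ($0k) = −$674k.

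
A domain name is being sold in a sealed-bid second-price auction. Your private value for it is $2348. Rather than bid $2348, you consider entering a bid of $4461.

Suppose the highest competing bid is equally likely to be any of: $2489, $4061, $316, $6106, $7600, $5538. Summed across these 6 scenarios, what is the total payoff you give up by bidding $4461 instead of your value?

$1854

The deviation costs you only when the competing bid falls strictly between $2348 and $4461; elsewhere both bids give the same outcome.
$2489: truthful payoff $0, deviation payoff −$141 → loss $141.
$4061: truthful payoff $0, deviation payoff −$1713 → loss $1713.
$316: outcomes coincide → loss $0.
$6106: outcomes coincide → loss $0.
$7600: outcomes coincide → loss $0.
$5538: outcomes coincide → loss $0.
Total loss = $141 + $1713 = $1854.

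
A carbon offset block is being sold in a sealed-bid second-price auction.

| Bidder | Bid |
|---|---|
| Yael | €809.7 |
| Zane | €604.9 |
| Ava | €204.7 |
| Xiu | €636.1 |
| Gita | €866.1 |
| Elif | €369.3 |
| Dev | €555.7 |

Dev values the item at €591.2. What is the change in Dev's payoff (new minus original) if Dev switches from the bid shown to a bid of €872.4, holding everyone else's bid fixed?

The highest bid among the other bidders is €866.1; Dev's bid doesn't change that.
Original bid €555.7: Dev is not highest (top rival bid is €866.1); payoff €0.
Alternative bid €872.4: Dev is highest, pays the top rival bid €866.1; payoff €591.2 − €866.1 = −€274.9.
Change in payoff = −€274.9 − (€0) = −€274.9.

−€274.9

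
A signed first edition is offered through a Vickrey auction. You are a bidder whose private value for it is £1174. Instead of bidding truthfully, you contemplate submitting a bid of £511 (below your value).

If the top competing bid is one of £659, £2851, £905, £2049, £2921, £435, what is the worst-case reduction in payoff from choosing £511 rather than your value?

£515

£659: truthful gives £515, deviation gives £0 → loss £515.
£2851: same outcome either way → loss £0.
£905: truthful gives £269, deviation gives £0 → loss £269.
£2049: same outcome either way → loss £0.
£2921: same outcome either way → loss £0.
£435: same outcome either way → loss £0.
Maximum loss: £515.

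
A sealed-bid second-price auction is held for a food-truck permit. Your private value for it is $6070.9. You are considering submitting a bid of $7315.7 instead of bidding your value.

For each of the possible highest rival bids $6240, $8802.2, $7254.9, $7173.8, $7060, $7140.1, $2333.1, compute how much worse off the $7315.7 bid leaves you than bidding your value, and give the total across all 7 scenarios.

The deviation costs you only when the competing bid falls strictly between $6070.9 and $7315.7; elsewhere both bids give the same outcome.
$6240: truthful payoff $0, deviation payoff −$169.1 → loss $169.1.
$8802.2: outcomes coincide → loss $0.
$7254.9: truthful payoff $0, deviation payoff −$1184 → loss $1184.
$7173.8: truthful payoff $0, deviation payoff −$1102.9 → loss $1102.9.
$7060: truthful payoff $0, deviation payoff −$989.1 → loss $989.1.
$7140.1: truthful payoff $0, deviation payoff −$1069.2 → loss $1069.2.
$2333.1: outcomes coincide → loss $0.
Total loss = $169.1 + $1184 + $1102.9 + $989.1 + $1069.2 = $4514.3.

$4514.3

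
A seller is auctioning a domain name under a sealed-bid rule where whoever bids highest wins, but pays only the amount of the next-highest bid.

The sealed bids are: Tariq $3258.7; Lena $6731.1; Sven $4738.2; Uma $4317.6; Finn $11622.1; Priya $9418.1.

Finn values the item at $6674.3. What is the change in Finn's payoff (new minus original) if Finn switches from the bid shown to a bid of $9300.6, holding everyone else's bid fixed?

The highest bid among the other bidders is $9418.1; Finn's bid doesn't change that.
Original bid $11622.1: Finn is highest, pays the top rival bid $9418.1; payoff $6674.3 − $9418.1 = −$2743.8.
Alternative bid $9300.6: Finn is not highest (top rival bid is $9418.1); payoff $0.
Change in payoff = $0 − (−$2743.8) = $2743.8.

$2743.8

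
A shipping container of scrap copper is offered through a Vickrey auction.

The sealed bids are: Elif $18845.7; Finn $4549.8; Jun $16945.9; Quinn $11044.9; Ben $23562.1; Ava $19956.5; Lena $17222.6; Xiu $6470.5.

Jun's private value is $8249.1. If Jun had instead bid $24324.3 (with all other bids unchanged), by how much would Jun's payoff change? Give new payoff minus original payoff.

−$15313

The highest bid among the other bidders is $23562.1; Jun's bid doesn't change that.
Original bid $16945.9: Jun is not highest (top rival bid is $23562.1); payoff $0.
Alternative bid $24324.3: Jun is highest, pays the top rival bid $23562.1; payoff $8249.1 − $23562.1 = −$15313.
Change in payoff = −$15313 − ($0) = −$15313.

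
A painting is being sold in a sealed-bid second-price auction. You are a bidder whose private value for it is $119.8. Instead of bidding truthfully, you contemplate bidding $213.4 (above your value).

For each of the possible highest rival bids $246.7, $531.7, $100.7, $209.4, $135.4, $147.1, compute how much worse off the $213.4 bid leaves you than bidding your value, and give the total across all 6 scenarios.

The deviation costs you only when the competing bid falls strictly between $119.8 and $213.4; elsewhere both bids give the same outcome.
$246.7: outcomes coincide → loss $0.
$531.7: outcomes coincide → loss $0.
$100.7: outcomes coincide → loss $0.
$209.4: truthful payoff $0, deviation payoff −$89.6 → loss $89.6.
$135.4: truthful payoff $0, deviation payoff −$15.6 → loss $15.6.
$147.1: truthful payoff $0, deviation payoff −$27.3 → loss $27.3.
Total loss = $89.6 + $15.6 + $27.3 = $132.5.
Because the price is fixed by the runner-up's bid, deviating from your value can only change a good outcome into a bad one — never the reverse.

$132.5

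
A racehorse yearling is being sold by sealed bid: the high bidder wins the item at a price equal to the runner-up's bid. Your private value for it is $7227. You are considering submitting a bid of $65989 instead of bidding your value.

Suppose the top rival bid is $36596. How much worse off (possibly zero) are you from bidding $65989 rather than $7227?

Bidding your value $7227: you lose (since $7227 < $36596). Payoff $0.
Bidding $65989: you win and pay $36596. Payoff $7227 − $36596 = −$29369.
The competing bid $36596 lies between your value and your inflated bid, so overbidding wins an item priced above your value.
Loss from deviating = $0 − (−$29369) = $29369.

$29369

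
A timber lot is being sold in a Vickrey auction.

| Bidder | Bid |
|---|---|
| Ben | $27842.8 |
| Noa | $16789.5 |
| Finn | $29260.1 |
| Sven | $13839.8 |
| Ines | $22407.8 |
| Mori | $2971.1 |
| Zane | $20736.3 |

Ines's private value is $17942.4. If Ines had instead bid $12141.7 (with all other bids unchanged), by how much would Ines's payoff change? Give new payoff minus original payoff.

$0

The highest bid among the other bidders is $29260.1; Ines's bid doesn't change that.
Original bid $22407.8: Ines is not highest (top rival bid is $29260.1); payoff $0.
Alternative bid $12141.7: Ines is not highest (top rival bid is $29260.1); payoff $0.
Change in payoff = $0 − ($0) = $0.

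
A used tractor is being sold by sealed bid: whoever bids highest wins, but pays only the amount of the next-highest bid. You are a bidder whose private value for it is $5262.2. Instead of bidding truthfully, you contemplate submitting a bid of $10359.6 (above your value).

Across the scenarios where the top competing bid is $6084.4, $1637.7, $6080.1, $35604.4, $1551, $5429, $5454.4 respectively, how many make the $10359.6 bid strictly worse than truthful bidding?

The deviation hurts exactly when the highest competing bid lies strictly between $5262.2 and $10359.6 — overbidding then wins at a price above your value.
$6084.4: inside the interval → strictly worse (loss $822.2).
$1637.7: below both → same outcome either way.
$6080.1: inside the interval → strictly worse (loss $817.9).
$35604.4: above both → same outcome either way.
$1551: below both → same outcome either way.
$5429: inside the interval → strictly worse (loss $166.8).
$5454.4: inside the interval → strictly worse (loss $192.2).
Count: 4.

4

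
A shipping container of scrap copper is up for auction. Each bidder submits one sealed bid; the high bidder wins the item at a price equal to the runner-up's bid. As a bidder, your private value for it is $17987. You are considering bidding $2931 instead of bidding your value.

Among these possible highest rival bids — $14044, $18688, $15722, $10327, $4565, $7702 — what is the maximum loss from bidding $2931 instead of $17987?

$14044: truthful gives $3943, deviation gives $0 → loss $3943.
$18688: same outcome either way → loss $0.
$15722: truthful gives $2265, deviation gives $0 → loss $2265.
$10327: truthful gives $7660, deviation gives $0 → loss $7660.
$4565: truthful gives $13422, deviation gives $0 → loss $13422.
$7702: truthful gives $10285, deviation gives $0 → loss $10285.
Maximum loss: $13422.

$13422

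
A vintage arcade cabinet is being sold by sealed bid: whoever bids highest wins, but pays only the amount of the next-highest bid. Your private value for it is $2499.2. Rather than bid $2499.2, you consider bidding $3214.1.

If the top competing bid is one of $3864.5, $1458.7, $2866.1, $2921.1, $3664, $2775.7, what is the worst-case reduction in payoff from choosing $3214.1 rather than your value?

$3864.5: same outcome either way → loss $0.
$1458.7: same outcome either way → loss $0.
$2866.1: truthful gives $0, deviation gives −$366.9 → loss $366.9.
$2921.1: truthful gives $0, deviation gives −$421.9 → loss $421.9.
$3664: same outcome either way → loss $0.
$2775.7: truthful gives $0, deviation gives −$276.5 → loss $276.5.
Maximum loss: $421.9.

$421.9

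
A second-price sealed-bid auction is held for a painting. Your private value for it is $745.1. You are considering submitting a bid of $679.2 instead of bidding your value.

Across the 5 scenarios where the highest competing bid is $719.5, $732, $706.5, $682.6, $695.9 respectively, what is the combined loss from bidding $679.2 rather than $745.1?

The deviation costs you only when the competing bid falls strictly between $679.2 and $745.1; elsewhere both bids give the same outcome.
$719.5: truthful payoff $25.6, deviation payoff $0 → loss $25.6.
$732: truthful payoff $13.1, deviation payoff $0 → loss $13.1.
$706.5: truthful payoff $38.6, deviation payoff $0 → loss $38.6.
$682.6: truthful payoff $62.5, deviation payoff $0 → loss $62.5.
$695.9: truthful payoff $49.2, deviation payoff $0 → loss $49.2.
Total loss = $25.6 + $13.1 + $38.6 + $62.5 + $49.2 = $189.
Truthful bidding weakly dominates here: raising your bid can only win items priced above your value, and lowering it can only forfeit items priced below.

$189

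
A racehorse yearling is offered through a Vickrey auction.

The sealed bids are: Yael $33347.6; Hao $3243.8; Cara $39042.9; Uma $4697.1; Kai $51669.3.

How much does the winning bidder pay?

$39042.9

Highest bid: Kai at $51669.3, so Kai wins.
Second-highest bid: Cara at $39042.9 — that is the price the winner pays.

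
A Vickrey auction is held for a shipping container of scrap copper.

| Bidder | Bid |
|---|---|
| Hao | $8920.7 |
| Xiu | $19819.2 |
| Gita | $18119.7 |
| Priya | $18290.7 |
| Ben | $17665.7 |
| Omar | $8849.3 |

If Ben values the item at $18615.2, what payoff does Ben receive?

$0

Highest bid: Xiu at $19819.2, so Xiu wins.
Second-highest bid: Priya at $18290.7 — that is the price the winner pays.
Ben did not win, so Ben pays nothing and receives nothing: payoff $0.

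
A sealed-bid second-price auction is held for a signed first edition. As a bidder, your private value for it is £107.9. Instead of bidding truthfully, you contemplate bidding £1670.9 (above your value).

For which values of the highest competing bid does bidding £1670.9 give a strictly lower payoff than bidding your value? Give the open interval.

If the competing bid is below £107.9, both bids win at the same price — no difference.
If it is above £1670.9, both bids lose — no difference.
If it lies strictly between £107.9 and £1670.9, bidding your value loses (payoff 0) while bidding £1670.9 wins at a price above your value (payoff negative).
So the deviation strictly hurts on the open interval (£107.9, £1670.9).

(£107.9, £1670.9)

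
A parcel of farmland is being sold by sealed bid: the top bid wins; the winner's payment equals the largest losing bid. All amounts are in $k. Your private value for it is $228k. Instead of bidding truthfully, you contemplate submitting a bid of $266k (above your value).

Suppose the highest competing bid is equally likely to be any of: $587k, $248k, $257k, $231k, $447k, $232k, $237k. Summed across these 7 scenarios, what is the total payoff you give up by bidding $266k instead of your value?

$65k

The deviation costs you only when the competing bid falls strictly between $228k and $266k; elsewhere both bids give the same outcome.
$587k: outcomes coincide → loss $0k.
$248k: truthful payoff $0k, deviation payoff −$20k → loss $20k.
$257k: truthful payoff $0k, deviation payoff −$29k → loss $29k.
$231k: truthful payoff $0k, deviation payoff −$3k → loss $3k.
$447k: outcomes coincide → loss $0k.
$232k: truthful payoff $0k, deviation payoff −$4k → loss $4k.
$237k: truthful payoff $0k, deviation payoff −$9k → loss $9k.
Total loss = $20k + $29k + $3k + $4k + $9k = $65k.
Truthful bidding weakly dominates here: raising your bid can only win items priced above your value, and lowering it can only forfeit items priced below.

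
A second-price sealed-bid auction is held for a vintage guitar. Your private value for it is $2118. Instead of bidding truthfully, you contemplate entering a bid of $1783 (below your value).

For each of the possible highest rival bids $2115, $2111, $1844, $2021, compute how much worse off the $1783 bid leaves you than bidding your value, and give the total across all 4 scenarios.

$381

The deviation costs you only when the competing bid falls strictly between $1783 and $2118; elsewhere both bids give the same outcome.
$2115: truthful payoff $3, deviation payoff $0 → loss $3.
$2111: truthful payoff $7, deviation payoff $0 → loss $7.
$1844: truthful payoff $274, deviation payoff $0 → loss $274.
$2021: truthful payoff $97, deviation payoff $0 → loss $97.
Total loss = $3 + $7 + $274 + $97 = $381.
Because the price is fixed by the runner-up's bid, deviating from your value can only change a good outcome into a bad one — never the reverse.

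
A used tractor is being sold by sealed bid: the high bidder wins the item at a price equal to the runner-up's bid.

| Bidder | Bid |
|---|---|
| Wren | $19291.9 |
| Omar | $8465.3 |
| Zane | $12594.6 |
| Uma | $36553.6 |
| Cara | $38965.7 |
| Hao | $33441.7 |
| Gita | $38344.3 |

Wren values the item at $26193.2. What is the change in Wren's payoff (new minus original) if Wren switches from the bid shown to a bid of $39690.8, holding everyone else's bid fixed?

−$12772.5

The highest bid among the other bidders is $38965.7; Wren's bid doesn't change that.
Original bid $19291.9: Wren is not highest (top rival bid is $38965.7); payoff $0.
Alternative bid $39690.8: Wren is highest, pays the top rival bid $38965.7; payoff $26193.2 − $38965.7 = −$12772.5.
Change in payoff = −$12772.5 − ($0) = −$12772.5.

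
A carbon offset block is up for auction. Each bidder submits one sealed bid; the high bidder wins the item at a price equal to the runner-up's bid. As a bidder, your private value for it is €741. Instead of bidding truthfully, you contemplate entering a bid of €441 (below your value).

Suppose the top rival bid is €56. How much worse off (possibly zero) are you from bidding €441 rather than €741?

€0

Bidding your value €741: you win (since €741 > €56) and pay €56. Payoff €685.
Bidding €441: you win and pay €56. Payoff €741 − €56 = €685.
Difference = €685 − €685 = €0; both bids lead to the same outcome because the competing bid is below both your value and your alternative bid.
Because the price is fixed by the runner-up's bid, deviating from your value can only change a good outcome into a bad one — never the reverse.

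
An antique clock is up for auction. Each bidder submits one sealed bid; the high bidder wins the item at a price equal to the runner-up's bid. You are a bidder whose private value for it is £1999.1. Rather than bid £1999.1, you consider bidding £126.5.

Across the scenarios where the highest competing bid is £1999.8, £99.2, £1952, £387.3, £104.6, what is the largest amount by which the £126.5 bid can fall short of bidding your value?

£1999.8: same outcome either way → loss £0.
£99.2: same outcome either way → loss £0.
£1952: truthful gives £47.1, deviation gives £0 → loss £47.1.
£387.3: truthful gives £1611.8, deviation gives £0 → loss £1611.8.
£104.6: same outcome either way → loss £0.
Maximum loss: £1611.8.

£1611.8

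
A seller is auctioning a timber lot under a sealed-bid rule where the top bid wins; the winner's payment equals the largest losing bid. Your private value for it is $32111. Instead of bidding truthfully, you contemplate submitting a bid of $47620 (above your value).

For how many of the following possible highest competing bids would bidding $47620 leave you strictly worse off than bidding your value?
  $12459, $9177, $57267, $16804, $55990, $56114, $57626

0

The deviation hurts exactly when the highest competing bid lies strictly between $32111 and $47620 — overbidding then wins at a price above your value.
$12459: below both → same outcome either way.
$9177: below both → same outcome either way.
$57267: above both → same outcome either way.
$16804: below both → same outcome either way.
$55990: above both → same outcome either way.
$56114: above both → same outcome either way.
$57626: above both → same outcome either way.
Count: 0.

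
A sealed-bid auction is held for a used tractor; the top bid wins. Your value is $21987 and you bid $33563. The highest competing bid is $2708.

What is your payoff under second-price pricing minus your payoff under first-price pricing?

$30855

You have the highest bid, so you win under either rule.
Second-price: pay $2708 → payoff $19279.
First-price: pay your own bid $33563 → payoff −$11576.
Difference = $19279 − (−$11576) = $30855.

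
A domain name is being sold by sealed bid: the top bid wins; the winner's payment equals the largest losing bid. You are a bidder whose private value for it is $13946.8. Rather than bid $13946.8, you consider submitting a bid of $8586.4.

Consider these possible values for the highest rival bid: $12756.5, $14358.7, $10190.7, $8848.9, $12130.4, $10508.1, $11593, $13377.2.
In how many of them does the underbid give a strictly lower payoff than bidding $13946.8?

7

The deviation hurts exactly when the highest competing bid lies strictly between $8586.4 and $13946.8 — underbidding then forfeits a profitable win.
$12756.5: inside the interval → strictly worse (loss $1190.3).
$14358.7: above both → same outcome either way.
$10190.7: inside the interval → strictly worse (loss $3756.1).
$8848.9: inside the interval → strictly worse (loss $5097.9).
$12130.4: inside the interval → strictly worse (loss $1816.4).
$10508.1: inside the interval → strictly worse (loss $3438.7).
$11593: inside the interval → strictly worse (loss $2353.8).
$13377.2: inside the interval → strictly worse (loss $569.6).
Count: 7.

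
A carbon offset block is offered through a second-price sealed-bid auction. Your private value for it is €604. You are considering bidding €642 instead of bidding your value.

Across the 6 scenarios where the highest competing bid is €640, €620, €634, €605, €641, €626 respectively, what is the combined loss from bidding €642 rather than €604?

€142

The deviation costs you only when the competing bid falls strictly between €604 and €642; elsewhere both bids give the same outcome.
€640: truthful payoff €0, deviation payoff −€36 → loss €36.
€620: truthful payoff €0, deviation payoff −€16 → loss €16.
€634: truthful payoff €0, deviation payoff −€30 → loss €30.
€605: truthful payoff €0, deviation payoff −€1 → loss €1.
€641: truthful payoff €0, deviation payoff −€37 → loss €37.
€626: truthful payoff €0, deviation payoff −€22 → loss €22.
Total loss = €36 + €16 + €30 + €1 + €37 + €22 = €142.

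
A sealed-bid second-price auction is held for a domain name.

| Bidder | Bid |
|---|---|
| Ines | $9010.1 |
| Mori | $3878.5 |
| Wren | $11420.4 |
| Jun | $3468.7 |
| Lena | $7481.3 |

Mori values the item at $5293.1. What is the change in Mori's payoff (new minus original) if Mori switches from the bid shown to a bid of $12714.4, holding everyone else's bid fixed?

The highest bid among the other bidders is $11420.4; Mori's bid doesn't change that.
Original bid $3878.5: Mori is not highest (top rival bid is $11420.4); payoff $0.
Alternative bid $12714.4: Mori is highest, pays the top rival bid $11420.4; payoff $5293.1 − $11420.4 = −$6127.3.
Change in payoff = −$6127.3 − ($0) = −$6127.3.

−$6127.3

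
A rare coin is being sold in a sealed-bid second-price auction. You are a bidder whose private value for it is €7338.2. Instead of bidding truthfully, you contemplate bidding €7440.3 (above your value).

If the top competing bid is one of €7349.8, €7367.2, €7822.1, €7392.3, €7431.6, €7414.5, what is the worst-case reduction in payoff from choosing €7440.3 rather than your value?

€7349.8: truthful gives €0, deviation gives −€11.6 → loss €11.6.
€7367.2: truthful gives €0, deviation gives −€29 → loss €29.
€7822.1: same outcome either way → loss €0.
€7392.3: truthful gives €0, deviation gives −€54.1 → loss €54.1.
€7431.6: truthful gives €0, deviation gives −€93.4 → loss €93.4.
€7414.5: truthful gives €0, deviation gives −€76.3 → loss €76.3.
Maximum loss: €93.4.

€93.4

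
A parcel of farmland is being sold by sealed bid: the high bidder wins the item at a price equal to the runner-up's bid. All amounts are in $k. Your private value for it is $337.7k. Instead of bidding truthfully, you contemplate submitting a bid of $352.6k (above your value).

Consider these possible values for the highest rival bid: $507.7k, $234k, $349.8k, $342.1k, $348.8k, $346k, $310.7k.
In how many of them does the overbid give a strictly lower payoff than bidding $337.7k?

4

The deviation hurts exactly when the highest competing bid lies strictly between $337.7k and $352.6k — overbidding then wins at a price above your value.
$507.7k: above both → same outcome either way.
$234k: below both → same outcome either way.
$349.8k: inside the interval → strictly worse (loss $12.1k).
$342.1k: inside the interval → strictly worse (loss $4.4k).
$348.8k: inside the interval → strictly worse (loss $11.1k).
$346k: inside the interval → strictly worse (loss $8.3k).
$310.7k: below both → same outcome either way.
Count: 4.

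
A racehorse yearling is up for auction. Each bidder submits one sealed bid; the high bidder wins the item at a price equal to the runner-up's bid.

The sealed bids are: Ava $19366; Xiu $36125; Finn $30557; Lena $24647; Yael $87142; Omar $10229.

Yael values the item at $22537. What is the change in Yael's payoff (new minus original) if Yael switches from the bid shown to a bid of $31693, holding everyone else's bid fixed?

$13588

The highest bid among the other bidders is $36125; Yael's bid doesn't change that.
Original bid $87142: Yael is highest, pays the top rival bid $36125; payoff $22537 − $36125 = −$13588.
Alternative bid $31693: Yael is not highest (top rival bid is $36125); payoff $0.
Change in payoff = $0 − (−$13588) = $13588.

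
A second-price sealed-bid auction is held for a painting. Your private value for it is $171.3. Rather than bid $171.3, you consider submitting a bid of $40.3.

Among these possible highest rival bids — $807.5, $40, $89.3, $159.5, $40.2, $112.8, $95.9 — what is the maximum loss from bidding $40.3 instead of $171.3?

$807.5: same outcome either way → loss $0.
$40: same outcome either way → loss $0.
$89.3: truthful gives $82, deviation gives $0 → loss $82.
$159.5: truthful gives $11.8, deviation gives $0 → loss $11.8.
$40.2: same outcome either way → loss $0.
$112.8: truthful gives $58.5, deviation gives $0 → loss $58.5.
$95.9: truthful gives $75.4, deviation gives $0 → loss $75.4.
Maximum loss: $82.

$82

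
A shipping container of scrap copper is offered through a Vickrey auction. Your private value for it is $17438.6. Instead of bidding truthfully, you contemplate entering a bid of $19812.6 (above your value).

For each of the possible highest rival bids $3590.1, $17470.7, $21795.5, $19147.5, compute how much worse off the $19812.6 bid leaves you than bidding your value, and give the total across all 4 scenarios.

$1741

The deviation costs you only when the competing bid falls strictly between $17438.6 and $19812.6; elsewhere both bids give the same outcome.
$3590.1: outcomes coincide → loss $0.
$17470.7: truthful payoff $0, deviation payoff −$32.1 → loss $32.1.
$21795.5: outcomes coincide → loss $0.
$19147.5: truthful payoff $0, deviation payoff −$1708.9 → loss $1708.9.
Total loss = $32.1 + $1708.9 = $1741.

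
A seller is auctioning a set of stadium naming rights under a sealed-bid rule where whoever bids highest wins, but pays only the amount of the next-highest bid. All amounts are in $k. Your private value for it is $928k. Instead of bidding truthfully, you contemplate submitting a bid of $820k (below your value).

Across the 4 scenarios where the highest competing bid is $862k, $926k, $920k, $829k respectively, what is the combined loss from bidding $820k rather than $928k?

$175k

The deviation costs you only when the competing bid falls strictly between $820k and $928k; elsewhere both bids give the same outcome.
$862k: truthful payoff $66k, deviation payoff $0k → loss $66k.
$926k: truthful payoff $2k, deviation payoff $0k → loss $2k.
$920k: truthful payoff $8k, deviation payoff $0k → loss $8k.
$829k: truthful payoff $99k, deviation payoff $0k → loss $99k.
Total loss = $66k + $2k + $8k + $99k = $175k.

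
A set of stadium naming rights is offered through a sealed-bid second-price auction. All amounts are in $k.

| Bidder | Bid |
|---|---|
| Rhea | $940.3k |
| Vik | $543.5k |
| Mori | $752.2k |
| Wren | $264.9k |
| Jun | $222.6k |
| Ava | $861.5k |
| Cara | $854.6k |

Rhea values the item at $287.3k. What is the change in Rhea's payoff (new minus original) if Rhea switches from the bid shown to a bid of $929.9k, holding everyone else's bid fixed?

$0k

The highest bid among the other bidders is $861.5k; Rhea's bid doesn't change that.
Original bid $940.3k: Rhea is highest, pays the top rival bid $861.5k; payoff $287.3k − $861.5k = −$574.2k.
Alternative bid $929.9k: Rhea is highest, pays the top rival bid $861.5k; payoff $287.3k − $861.5k = −$574.2k.
Change in payoff = −$574.2k − (−$574.2k) = $0k.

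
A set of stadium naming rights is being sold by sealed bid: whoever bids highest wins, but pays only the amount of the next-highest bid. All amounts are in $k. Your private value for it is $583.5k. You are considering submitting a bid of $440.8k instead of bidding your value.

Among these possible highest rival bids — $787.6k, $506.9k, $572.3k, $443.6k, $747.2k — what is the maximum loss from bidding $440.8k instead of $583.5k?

$139.9k

$787.6k: same outcome either way → loss $0k.
$506.9k: truthful gives $76.6k, deviation gives $0k → loss $76.6k.
$572.3k: truthful gives $11.2k, deviation gives $0k → loss $11.2k.
$443.6k: truthful gives $139.9k, deviation gives $0k → loss $139.9k.
$747.2k: same outcome either way → loss $0k.
Maximum loss: $139.9k.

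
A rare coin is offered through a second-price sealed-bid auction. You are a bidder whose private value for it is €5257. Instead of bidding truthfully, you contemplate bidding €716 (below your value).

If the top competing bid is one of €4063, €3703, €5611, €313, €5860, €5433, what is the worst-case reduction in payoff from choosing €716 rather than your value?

€1554

€4063: truthful gives €1194, deviation gives €0 → loss €1194.
€3703: truthful gives €1554, deviation gives €0 → loss €1554.
€5611: same outcome either way → loss €0.
€313: same outcome either way → loss €0.
€5860: same outcome either way → loss €0.
€5433: same outcome either way → loss €0.
Maximum loss: €1554.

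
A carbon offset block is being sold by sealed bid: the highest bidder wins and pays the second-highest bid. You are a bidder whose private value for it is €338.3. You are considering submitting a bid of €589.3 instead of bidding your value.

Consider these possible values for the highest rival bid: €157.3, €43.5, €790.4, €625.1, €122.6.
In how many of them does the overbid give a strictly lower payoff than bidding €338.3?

The deviation hurts exactly when the highest competing bid lies strictly between €338.3 and €589.3 — overbidding then wins at a price above your value.
€157.3: below both → same outcome either way.
€43.5: below both → same outcome either way.
€790.4: above both → same outcome either way.
€625.1: above both → same outcome either way.
€122.6: below both → same outcome either way.
Count: 0.

0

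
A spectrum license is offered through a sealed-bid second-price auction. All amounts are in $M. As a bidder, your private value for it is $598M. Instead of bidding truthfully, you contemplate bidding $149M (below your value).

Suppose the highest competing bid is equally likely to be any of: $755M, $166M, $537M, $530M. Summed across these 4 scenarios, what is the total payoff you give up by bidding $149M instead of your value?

$561M

The deviation costs you only when the competing bid falls strictly between $149M and $598M; elsewhere both bids give the same outcome.
$755M: outcomes coincide → loss $0M.
$166M: truthful payoff $432M, deviation payoff $0M → loss $432M.
$537M: truthful payoff $61M, deviation payoff $0M → loss $61M.
$530M: truthful payoff $68M, deviation payoff $0M → loss $68M.
Total loss = $432M + $61M + $68M = $561M.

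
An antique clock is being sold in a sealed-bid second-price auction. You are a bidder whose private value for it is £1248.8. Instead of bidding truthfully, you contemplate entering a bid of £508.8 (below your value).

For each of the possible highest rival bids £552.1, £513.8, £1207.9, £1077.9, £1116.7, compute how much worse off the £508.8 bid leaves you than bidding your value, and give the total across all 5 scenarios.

£1775.6

The deviation costs you only when the competing bid falls strictly between £508.8 and £1248.8; elsewhere both bids give the same outcome.
£552.1: truthful payoff £696.7, deviation payoff £0 → loss £696.7.
£513.8: truthful payoff £735, deviation payoff £0 → loss £735.
£1207.9: truthful payoff £40.9, deviation payoff £0 → loss £40.9.
£1077.9: truthful payoff £170.9, deviation payoff £0 → loss £170.9.
£1116.7: truthful payoff £132.1, deviation payoff £0 → loss £132.1.
Total loss = £696.7 + £735 + £40.9 + £170.9 + £132.1 = £1775.6.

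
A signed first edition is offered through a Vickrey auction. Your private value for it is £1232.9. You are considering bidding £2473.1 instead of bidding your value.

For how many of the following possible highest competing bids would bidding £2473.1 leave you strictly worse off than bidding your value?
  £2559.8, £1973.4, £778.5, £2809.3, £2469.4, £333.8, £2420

3

The deviation hurts exactly when the highest competing bid lies strictly between £1232.9 and £2473.1 — overbidding then wins at a price above your value.
£2559.8: above both → same outcome either way.
£1973.4: inside the interval → strictly worse (loss £740.5).
£778.5: below both → same outcome either way.
£2809.3: above both → same outcome either way.
£2469.4: inside the interval → strictly worse (loss £1236.5).
£333.8: below both → same outcome either way.
£2420: inside the interval → strictly worse (loss £1187.1).
Count: 3.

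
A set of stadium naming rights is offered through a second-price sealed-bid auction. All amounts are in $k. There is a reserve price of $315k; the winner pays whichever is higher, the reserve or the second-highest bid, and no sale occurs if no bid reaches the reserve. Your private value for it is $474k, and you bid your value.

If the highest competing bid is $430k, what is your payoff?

Your bid $474k is the highest and exceeds the reserve.
Price = max(second-highest bid, reserve) = max($430k, $315k) = $430k.
Payoff = $474k − $430k = $44k.

$44k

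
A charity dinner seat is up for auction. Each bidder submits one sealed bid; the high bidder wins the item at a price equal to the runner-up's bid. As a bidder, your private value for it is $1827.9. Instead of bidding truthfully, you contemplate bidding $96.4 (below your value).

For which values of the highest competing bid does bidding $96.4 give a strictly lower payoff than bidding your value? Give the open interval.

($96.4, $1827.9)

If the competing bid is below $96.4, both bids win at the same price — no difference.
If it is above $1827.9, both bids lose — no difference.
If it lies strictly between $96.4 and $1827.9, bidding your value wins at a price below your value (positive payoff) while bidding $96.4 loses (payoff 0).
So the deviation strictly hurts on the open interval ($96.4, $1827.9).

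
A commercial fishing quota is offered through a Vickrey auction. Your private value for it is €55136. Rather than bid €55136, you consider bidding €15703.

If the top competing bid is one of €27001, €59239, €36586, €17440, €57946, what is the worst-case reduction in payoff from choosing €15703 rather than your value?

€37696

€27001: truthful gives €28135, deviation gives €0 → loss €28135.
€59239: same outcome either way → loss €0.
€36586: truthful gives €18550, deviation gives €0 → loss €18550.
€17440: truthful gives €37696, deviation gives €0 → loss €37696.
€57946: same outcome either way → loss €0.
Maximum loss: €37696.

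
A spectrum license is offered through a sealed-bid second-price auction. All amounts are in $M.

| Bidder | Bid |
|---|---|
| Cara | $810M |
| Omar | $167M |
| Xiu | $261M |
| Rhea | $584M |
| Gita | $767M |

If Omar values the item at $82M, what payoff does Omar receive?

$0M

Highest bid: Cara at $810M, so Cara wins.
Second-highest bid: Gita at $767M — that is the price the winner pays.
Omar did not win, so Omar pays nothing and receives nothing: payoff $0M.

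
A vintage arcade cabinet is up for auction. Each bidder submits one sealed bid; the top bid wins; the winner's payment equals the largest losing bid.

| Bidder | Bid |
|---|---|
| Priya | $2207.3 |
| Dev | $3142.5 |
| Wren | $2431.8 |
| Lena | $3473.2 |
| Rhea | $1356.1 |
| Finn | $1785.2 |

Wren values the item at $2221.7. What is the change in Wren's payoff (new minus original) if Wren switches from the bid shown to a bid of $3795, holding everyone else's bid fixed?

The highest bid among the other bidders is $3473.2; Wren's bid doesn't change that.
Original bid $2431.8: Wren is not highest (top rival bid is $3473.2); payoff $0.
Alternative bid $3795: Wren is highest, pays the top rival bid $3473.2; payoff $2221.7 − $3473.2 = −$1251.5.
Change in payoff = −$1251.5 − ($0) = −$1251.5.

−$1251.5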